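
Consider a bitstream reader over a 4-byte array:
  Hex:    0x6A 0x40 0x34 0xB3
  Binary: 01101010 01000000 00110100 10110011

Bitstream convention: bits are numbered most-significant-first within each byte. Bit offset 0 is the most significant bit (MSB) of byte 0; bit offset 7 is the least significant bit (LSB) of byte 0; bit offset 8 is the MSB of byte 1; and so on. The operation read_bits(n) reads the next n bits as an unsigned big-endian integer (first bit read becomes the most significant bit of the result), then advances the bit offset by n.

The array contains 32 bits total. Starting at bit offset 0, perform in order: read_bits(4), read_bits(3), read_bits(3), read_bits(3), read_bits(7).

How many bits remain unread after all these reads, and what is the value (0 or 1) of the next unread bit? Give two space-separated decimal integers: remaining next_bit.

Read 1: bits[0:4] width=4 -> value=6 (bin 0110); offset now 4 = byte 0 bit 4; 28 bits remain
Read 2: bits[4:7] width=3 -> value=5 (bin 101); offset now 7 = byte 0 bit 7; 25 bits remain
Read 3: bits[7:10] width=3 -> value=1 (bin 001); offset now 10 = byte 1 bit 2; 22 bits remain
Read 4: bits[10:13] width=3 -> value=0 (bin 000); offset now 13 = byte 1 bit 5; 19 bits remain
Read 5: bits[13:20] width=7 -> value=3 (bin 0000011); offset now 20 = byte 2 bit 4; 12 bits remain

Answer: 12 0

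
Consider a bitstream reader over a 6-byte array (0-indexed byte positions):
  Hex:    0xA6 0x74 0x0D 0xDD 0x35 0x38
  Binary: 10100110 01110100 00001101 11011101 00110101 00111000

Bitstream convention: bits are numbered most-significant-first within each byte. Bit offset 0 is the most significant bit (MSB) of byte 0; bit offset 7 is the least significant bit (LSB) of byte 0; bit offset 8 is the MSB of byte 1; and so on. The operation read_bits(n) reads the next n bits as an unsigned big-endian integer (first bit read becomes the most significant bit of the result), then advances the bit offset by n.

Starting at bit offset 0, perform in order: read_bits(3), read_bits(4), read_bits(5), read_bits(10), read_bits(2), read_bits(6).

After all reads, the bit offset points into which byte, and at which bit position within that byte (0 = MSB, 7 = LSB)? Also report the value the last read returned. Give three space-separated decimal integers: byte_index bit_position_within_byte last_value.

Answer: 3 6 55

Derivation:
Read 1: bits[0:3] width=3 -> value=5 (bin 101); offset now 3 = byte 0 bit 3; 45 bits remain
Read 2: bits[3:7] width=4 -> value=3 (bin 0011); offset now 7 = byte 0 bit 7; 41 bits remain
Read 3: bits[7:12] width=5 -> value=7 (bin 00111); offset now 12 = byte 1 bit 4; 36 bits remain
Read 4: bits[12:22] width=10 -> value=259 (bin 0100000011); offset now 22 = byte 2 bit 6; 26 bits remain
Read 5: bits[22:24] width=2 -> value=1 (bin 01); offset now 24 = byte 3 bit 0; 24 bits remain
Read 6: bits[24:30] width=6 -> value=55 (bin 110111); offset now 30 = byte 3 bit 6; 18 bits remain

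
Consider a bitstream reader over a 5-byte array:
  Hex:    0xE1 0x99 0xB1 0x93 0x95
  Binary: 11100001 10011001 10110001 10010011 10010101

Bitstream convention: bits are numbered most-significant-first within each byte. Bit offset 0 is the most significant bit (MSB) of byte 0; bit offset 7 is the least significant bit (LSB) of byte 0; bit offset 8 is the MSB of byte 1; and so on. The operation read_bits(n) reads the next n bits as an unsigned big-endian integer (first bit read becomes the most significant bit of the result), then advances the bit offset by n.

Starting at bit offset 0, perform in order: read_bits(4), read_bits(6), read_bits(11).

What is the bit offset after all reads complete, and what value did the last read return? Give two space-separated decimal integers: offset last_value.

Answer: 21 822

Derivation:
Read 1: bits[0:4] width=4 -> value=14 (bin 1110); offset now 4 = byte 0 bit 4; 36 bits remain
Read 2: bits[4:10] width=6 -> value=6 (bin 000110); offset now 10 = byte 1 bit 2; 30 bits remain
Read 3: bits[10:21] width=11 -> value=822 (bin 01100110110); offset now 21 = byte 2 bit 5; 19 bits remain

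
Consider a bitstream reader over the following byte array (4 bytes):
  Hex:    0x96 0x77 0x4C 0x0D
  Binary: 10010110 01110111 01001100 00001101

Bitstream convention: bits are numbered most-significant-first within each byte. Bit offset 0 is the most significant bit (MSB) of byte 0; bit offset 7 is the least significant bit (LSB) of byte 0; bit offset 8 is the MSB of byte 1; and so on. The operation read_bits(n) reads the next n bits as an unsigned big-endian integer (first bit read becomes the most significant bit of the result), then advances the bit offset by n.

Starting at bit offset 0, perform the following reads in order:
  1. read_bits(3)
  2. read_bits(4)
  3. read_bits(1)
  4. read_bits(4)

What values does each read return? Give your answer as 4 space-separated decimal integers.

Read 1: bits[0:3] width=3 -> value=4 (bin 100); offset now 3 = byte 0 bit 3; 29 bits remain
Read 2: bits[3:7] width=4 -> value=11 (bin 1011); offset now 7 = byte 0 bit 7; 25 bits remain
Read 3: bits[7:8] width=1 -> value=0 (bin 0); offset now 8 = byte 1 bit 0; 24 bits remain
Read 4: bits[8:12] width=4 -> value=7 (bin 0111); offset now 12 = byte 1 bit 4; 20 bits remain

Answer: 4 11 0 7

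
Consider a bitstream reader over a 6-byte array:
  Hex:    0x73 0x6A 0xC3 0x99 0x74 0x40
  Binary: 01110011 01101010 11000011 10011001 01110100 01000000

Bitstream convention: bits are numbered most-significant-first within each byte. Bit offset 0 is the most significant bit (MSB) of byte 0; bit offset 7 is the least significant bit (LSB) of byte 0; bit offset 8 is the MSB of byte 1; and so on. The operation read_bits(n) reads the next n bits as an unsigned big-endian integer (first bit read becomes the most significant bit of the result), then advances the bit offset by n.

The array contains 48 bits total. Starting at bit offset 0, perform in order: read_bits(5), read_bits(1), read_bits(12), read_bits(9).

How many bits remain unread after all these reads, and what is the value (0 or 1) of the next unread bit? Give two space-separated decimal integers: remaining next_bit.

Read 1: bits[0:5] width=5 -> value=14 (bin 01110); offset now 5 = byte 0 bit 5; 43 bits remain
Read 2: bits[5:6] width=1 -> value=0 (bin 0); offset now 6 = byte 0 bit 6; 42 bits remain
Read 3: bits[6:18] width=12 -> value=3499 (bin 110110101011); offset now 18 = byte 2 bit 2; 30 bits remain
Read 4: bits[18:27] width=9 -> value=28 (bin 000011100); offset now 27 = byte 3 bit 3; 21 bits remain

Answer: 21 1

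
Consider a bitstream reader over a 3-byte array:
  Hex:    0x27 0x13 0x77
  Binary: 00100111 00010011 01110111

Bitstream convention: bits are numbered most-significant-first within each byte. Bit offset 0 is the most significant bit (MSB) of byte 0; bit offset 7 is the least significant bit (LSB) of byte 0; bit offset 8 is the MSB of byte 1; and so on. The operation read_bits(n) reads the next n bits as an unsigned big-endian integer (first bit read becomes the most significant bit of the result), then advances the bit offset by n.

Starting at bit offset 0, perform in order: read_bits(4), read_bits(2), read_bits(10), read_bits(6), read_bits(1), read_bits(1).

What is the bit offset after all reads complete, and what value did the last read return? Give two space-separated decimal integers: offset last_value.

Answer: 24 1

Derivation:
Read 1: bits[0:4] width=4 -> value=2 (bin 0010); offset now 4 = byte 0 bit 4; 20 bits remain
Read 2: bits[4:6] width=2 -> value=1 (bin 01); offset now 6 = byte 0 bit 6; 18 bits remain
Read 3: bits[6:16] width=10 -> value=787 (bin 1100010011); offset now 16 = byte 2 bit 0; 8 bits remain
Read 4: bits[16:22] width=6 -> value=29 (bin 011101); offset now 22 = byte 2 bit 6; 2 bits remain
Read 5: bits[22:23] width=1 -> value=1 (bin 1); offset now 23 = byte 2 bit 7; 1 bits remain
Read 6: bits[23:24] width=1 -> value=1 (bin 1); offset now 24 = byte 3 bit 0; 0 bits remain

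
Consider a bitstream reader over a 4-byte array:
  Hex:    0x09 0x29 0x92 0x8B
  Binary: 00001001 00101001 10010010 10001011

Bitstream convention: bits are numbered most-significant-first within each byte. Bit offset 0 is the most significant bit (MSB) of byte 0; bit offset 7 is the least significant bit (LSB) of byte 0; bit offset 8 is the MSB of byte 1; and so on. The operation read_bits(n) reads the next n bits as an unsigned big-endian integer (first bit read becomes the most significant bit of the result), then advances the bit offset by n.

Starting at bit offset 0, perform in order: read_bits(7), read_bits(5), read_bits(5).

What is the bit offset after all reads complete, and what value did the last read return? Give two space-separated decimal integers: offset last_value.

Read 1: bits[0:7] width=7 -> value=4 (bin 0000100); offset now 7 = byte 0 bit 7; 25 bits remain
Read 2: bits[7:12] width=5 -> value=18 (bin 10010); offset now 12 = byte 1 bit 4; 20 bits remain
Read 3: bits[12:17] width=5 -> value=19 (bin 10011); offset now 17 = byte 2 bit 1; 15 bits remain

Answer: 17 19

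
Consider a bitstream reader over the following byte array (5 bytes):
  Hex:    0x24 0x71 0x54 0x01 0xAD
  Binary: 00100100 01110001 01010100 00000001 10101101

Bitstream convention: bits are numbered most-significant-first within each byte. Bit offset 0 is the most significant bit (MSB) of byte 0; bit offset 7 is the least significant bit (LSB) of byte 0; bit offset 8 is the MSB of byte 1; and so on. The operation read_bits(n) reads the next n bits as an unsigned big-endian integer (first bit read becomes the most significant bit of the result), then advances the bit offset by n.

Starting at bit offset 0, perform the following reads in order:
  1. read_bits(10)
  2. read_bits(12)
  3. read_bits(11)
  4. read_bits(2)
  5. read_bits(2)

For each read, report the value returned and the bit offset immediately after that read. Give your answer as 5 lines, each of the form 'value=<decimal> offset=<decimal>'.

Read 1: bits[0:10] width=10 -> value=145 (bin 0010010001); offset now 10 = byte 1 bit 2; 30 bits remain
Read 2: bits[10:22] width=12 -> value=3157 (bin 110001010101); offset now 22 = byte 2 bit 6; 18 bits remain
Read 3: bits[22:33] width=11 -> value=3 (bin 00000000011); offset now 33 = byte 4 bit 1; 7 bits remain
Read 4: bits[33:35] width=2 -> value=1 (bin 01); offset now 35 = byte 4 bit 3; 5 bits remain
Read 5: bits[35:37] width=2 -> value=1 (bin 01); offset now 37 = byte 4 bit 5; 3 bits remain

Answer: value=145 offset=10
value=3157 offset=22
value=3 offset=33
value=1 offset=35
value=1 offset=37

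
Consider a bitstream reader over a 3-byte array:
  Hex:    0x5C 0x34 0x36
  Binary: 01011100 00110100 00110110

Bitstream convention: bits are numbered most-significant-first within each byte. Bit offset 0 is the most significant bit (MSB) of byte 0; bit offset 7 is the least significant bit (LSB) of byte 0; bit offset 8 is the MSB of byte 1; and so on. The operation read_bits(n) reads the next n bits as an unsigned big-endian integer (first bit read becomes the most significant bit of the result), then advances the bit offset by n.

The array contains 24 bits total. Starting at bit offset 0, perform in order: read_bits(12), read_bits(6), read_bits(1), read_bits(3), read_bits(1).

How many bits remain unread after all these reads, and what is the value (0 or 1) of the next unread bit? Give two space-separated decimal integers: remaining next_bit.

Read 1: bits[0:12] width=12 -> value=1475 (bin 010111000011); offset now 12 = byte 1 bit 4; 12 bits remain
Read 2: bits[12:18] width=6 -> value=16 (bin 010000); offset now 18 = byte 2 bit 2; 6 bits remain
Read 3: bits[18:19] width=1 -> value=1 (bin 1); offset now 19 = byte 2 bit 3; 5 bits remain
Read 4: bits[19:22] width=3 -> value=5 (bin 101); offset now 22 = byte 2 bit 6; 2 bits remain
Read 5: bits[22:23] width=1 -> value=1 (bin 1); offset now 23 = byte 2 bit 7; 1 bits remain

Answer: 1 0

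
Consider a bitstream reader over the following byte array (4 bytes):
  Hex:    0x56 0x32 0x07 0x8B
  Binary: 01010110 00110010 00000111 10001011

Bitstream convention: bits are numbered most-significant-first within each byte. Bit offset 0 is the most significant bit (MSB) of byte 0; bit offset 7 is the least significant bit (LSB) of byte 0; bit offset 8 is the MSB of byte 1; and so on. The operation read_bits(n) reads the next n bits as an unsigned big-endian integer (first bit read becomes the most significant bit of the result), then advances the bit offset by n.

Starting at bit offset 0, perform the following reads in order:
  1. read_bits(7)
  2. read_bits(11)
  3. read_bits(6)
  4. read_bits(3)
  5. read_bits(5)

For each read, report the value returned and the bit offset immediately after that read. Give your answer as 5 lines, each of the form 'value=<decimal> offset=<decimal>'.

Read 1: bits[0:7] width=7 -> value=43 (bin 0101011); offset now 7 = byte 0 bit 7; 25 bits remain
Read 2: bits[7:18] width=11 -> value=200 (bin 00011001000); offset now 18 = byte 2 bit 2; 14 bits remain
Read 3: bits[18:24] width=6 -> value=7 (bin 000111); offset now 24 = byte 3 bit 0; 8 bits remain
Read 4: bits[24:27] width=3 -> value=4 (bin 100); offset now 27 = byte 3 bit 3; 5 bits remain
Read 5: bits[27:32] width=5 -> value=11 (bin 01011); offset now 32 = byte 4 bit 0; 0 bits remain

Answer: value=43 offset=7
value=200 offset=18
value=7 offset=24
value=4 offset=27
value=11 offset=32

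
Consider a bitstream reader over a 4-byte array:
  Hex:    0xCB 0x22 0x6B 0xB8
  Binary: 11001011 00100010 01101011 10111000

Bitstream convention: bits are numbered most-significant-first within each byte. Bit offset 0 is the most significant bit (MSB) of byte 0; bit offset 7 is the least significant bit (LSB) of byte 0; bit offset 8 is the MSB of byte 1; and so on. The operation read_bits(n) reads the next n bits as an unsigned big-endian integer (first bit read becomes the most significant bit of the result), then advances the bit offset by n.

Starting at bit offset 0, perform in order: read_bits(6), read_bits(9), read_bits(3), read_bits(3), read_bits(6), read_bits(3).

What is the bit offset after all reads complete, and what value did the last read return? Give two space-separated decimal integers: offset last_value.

Read 1: bits[0:6] width=6 -> value=50 (bin 110010); offset now 6 = byte 0 bit 6; 26 bits remain
Read 2: bits[6:15] width=9 -> value=401 (bin 110010001); offset now 15 = byte 1 bit 7; 17 bits remain
Read 3: bits[15:18] width=3 -> value=1 (bin 001); offset now 18 = byte 2 bit 2; 14 bits remain
Read 4: bits[18:21] width=3 -> value=5 (bin 101); offset now 21 = byte 2 bit 5; 11 bits remain
Read 5: bits[21:27] width=6 -> value=29 (bin 011101); offset now 27 = byte 3 bit 3; 5 bits remain
Read 6: bits[27:30] width=3 -> value=6 (bin 110); offset now 30 = byte 3 bit 6; 2 bits remain

Answer: 30 6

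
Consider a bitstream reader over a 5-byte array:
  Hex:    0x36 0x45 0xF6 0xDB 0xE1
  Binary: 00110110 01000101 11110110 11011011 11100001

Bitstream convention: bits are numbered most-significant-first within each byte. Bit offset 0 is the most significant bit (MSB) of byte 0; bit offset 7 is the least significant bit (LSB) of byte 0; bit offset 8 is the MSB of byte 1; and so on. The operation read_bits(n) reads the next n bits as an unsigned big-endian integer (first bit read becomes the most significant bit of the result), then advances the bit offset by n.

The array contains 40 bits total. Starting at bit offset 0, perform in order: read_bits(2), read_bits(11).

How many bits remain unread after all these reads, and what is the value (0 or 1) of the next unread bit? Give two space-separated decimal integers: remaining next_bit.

Read 1: bits[0:2] width=2 -> value=0 (bin 00); offset now 2 = byte 0 bit 2; 38 bits remain
Read 2: bits[2:13] width=11 -> value=1736 (bin 11011001000); offset now 13 = byte 1 bit 5; 27 bits remain

Answer: 27 1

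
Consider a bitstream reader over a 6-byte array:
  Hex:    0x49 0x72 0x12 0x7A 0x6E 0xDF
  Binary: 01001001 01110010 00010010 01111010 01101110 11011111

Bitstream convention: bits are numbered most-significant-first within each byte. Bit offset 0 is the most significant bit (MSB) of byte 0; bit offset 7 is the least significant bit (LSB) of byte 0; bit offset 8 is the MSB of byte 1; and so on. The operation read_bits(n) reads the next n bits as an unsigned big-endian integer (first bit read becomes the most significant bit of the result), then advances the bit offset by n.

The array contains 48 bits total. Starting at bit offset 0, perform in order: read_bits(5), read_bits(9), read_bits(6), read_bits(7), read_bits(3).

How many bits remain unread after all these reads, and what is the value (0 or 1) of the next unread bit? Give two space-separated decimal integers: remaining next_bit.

Answer: 18 1

Derivation:
Read 1: bits[0:5] width=5 -> value=9 (bin 01001); offset now 5 = byte 0 bit 5; 43 bits remain
Read 2: bits[5:14] width=9 -> value=92 (bin 001011100); offset now 14 = byte 1 bit 6; 34 bits remain
Read 3: bits[14:20] width=6 -> value=33 (bin 100001); offset now 20 = byte 2 bit 4; 28 bits remain
Read 4: bits[20:27] width=7 -> value=19 (bin 0010011); offset now 27 = byte 3 bit 3; 21 bits remain
Read 5: bits[27:30] width=3 -> value=6 (bin 110); offset now 30 = byte 3 bit 6; 18 bits remain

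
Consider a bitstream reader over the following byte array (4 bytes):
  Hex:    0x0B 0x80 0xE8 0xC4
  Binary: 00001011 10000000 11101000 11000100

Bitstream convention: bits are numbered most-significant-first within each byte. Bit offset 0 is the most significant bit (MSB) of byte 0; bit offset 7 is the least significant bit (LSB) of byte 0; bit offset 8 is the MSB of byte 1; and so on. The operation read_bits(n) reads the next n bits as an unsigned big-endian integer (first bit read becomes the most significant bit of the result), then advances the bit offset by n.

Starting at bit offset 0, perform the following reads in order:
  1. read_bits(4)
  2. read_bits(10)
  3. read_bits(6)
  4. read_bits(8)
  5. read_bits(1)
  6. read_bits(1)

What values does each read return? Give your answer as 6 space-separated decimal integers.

Read 1: bits[0:4] width=4 -> value=0 (bin 0000); offset now 4 = byte 0 bit 4; 28 bits remain
Read 2: bits[4:14] width=10 -> value=736 (bin 1011100000); offset now 14 = byte 1 bit 6; 18 bits remain
Read 3: bits[14:20] width=6 -> value=14 (bin 001110); offset now 20 = byte 2 bit 4; 12 bits remain
Read 4: bits[20:28] width=8 -> value=140 (bin 10001100); offset now 28 = byte 3 bit 4; 4 bits remain
Read 5: bits[28:29] width=1 -> value=0 (bin 0); offset now 29 = byte 3 bit 5; 3 bits remain
Read 6: bits[29:30] width=1 -> value=1 (bin 1); offset now 30 = byte 3 bit 6; 2 bits remain

Answer: 0 736 14 140 0 1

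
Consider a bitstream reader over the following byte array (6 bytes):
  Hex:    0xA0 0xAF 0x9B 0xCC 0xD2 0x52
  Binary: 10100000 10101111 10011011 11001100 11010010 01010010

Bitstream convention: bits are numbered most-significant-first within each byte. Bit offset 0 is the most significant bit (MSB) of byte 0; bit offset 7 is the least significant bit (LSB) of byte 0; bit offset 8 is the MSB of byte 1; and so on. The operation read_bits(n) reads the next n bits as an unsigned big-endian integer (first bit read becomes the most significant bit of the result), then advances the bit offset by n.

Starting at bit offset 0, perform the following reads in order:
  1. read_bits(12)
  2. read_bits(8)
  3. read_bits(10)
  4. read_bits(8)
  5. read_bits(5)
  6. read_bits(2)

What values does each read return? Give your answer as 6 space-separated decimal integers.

Read 1: bits[0:12] width=12 -> value=2570 (bin 101000001010); offset now 12 = byte 1 bit 4; 36 bits remain
Read 2: bits[12:20] width=8 -> value=249 (bin 11111001); offset now 20 = byte 2 bit 4; 28 bits remain
Read 3: bits[20:30] width=10 -> value=755 (bin 1011110011); offset now 30 = byte 3 bit 6; 18 bits remain
Read 4: bits[30:38] width=8 -> value=52 (bin 00110100); offset now 38 = byte 4 bit 6; 10 bits remain
Read 5: bits[38:43] width=5 -> value=18 (bin 10010); offset now 43 = byte 5 bit 3; 5 bits remain
Read 6: bits[43:45] width=2 -> value=2 (bin 10); offset now 45 = byte 5 bit 5; 3 bits remain

Answer: 2570 249 755 52 18 2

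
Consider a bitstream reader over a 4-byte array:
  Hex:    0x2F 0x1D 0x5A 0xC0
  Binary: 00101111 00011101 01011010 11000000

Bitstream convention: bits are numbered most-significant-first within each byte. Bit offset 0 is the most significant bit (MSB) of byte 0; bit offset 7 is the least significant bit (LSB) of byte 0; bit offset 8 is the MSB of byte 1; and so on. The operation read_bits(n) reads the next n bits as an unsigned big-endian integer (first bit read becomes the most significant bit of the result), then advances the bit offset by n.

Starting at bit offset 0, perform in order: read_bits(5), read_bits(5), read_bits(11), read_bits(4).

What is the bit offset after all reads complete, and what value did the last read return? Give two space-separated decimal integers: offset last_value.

Answer: 25 5

Derivation:
Read 1: bits[0:5] width=5 -> value=5 (bin 00101); offset now 5 = byte 0 bit 5; 27 bits remain
Read 2: bits[5:10] width=5 -> value=28 (bin 11100); offset now 10 = byte 1 bit 2; 22 bits remain
Read 3: bits[10:21] width=11 -> value=939 (bin 01110101011); offset now 21 = byte 2 bit 5; 11 bits remain
Read 4: bits[21:25] width=4 -> value=5 (bin 0101); offset now 25 = byte 3 bit 1; 7 bits remain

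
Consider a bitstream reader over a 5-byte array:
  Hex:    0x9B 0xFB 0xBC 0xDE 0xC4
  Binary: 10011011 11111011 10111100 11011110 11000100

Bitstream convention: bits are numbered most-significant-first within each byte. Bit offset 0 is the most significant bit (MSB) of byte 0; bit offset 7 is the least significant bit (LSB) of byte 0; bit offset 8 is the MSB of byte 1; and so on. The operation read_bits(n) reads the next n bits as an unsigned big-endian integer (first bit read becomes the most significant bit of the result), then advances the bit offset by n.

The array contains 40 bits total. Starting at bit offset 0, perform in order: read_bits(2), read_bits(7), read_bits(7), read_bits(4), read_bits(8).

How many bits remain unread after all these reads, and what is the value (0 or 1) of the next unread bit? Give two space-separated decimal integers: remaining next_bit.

Answer: 12 1

Derivation:
Read 1: bits[0:2] width=2 -> value=2 (bin 10); offset now 2 = byte 0 bit 2; 38 bits remain
Read 2: bits[2:9] width=7 -> value=55 (bin 0110111); offset now 9 = byte 1 bit 1; 31 bits remain
Read 3: bits[9:16] width=7 -> value=123 (bin 1111011); offset now 16 = byte 2 bit 0; 24 bits remain
Read 4: bits[16:20] width=4 -> value=11 (bin 1011); offset now 20 = byte 2 bit 4; 20 bits remain
Read 5: bits[20:28] width=8 -> value=205 (bin 11001101); offset now 28 = byte 3 bit 4; 12 bits remain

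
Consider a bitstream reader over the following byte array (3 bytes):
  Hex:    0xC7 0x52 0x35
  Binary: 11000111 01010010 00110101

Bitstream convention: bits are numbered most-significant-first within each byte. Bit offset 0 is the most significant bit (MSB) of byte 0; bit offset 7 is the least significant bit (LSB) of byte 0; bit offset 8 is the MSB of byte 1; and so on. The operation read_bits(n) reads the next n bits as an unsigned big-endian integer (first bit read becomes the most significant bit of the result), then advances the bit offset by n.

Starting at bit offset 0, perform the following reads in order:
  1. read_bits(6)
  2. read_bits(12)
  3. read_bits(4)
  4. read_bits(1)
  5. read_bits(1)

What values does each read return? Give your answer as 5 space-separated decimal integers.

Read 1: bits[0:6] width=6 -> value=49 (bin 110001); offset now 6 = byte 0 bit 6; 18 bits remain
Read 2: bits[6:18] width=12 -> value=3400 (bin 110101001000); offset now 18 = byte 2 bit 2; 6 bits remain
Read 3: bits[18:22] width=4 -> value=13 (bin 1101); offset now 22 = byte 2 bit 6; 2 bits remain
Read 4: bits[22:23] width=1 -> value=0 (bin 0); offset now 23 = byte 2 bit 7; 1 bits remain
Read 5: bits[23:24] width=1 -> value=1 (bin 1); offset now 24 = byte 3 bit 0; 0 bits remain

Answer: 49 3400 13 0 1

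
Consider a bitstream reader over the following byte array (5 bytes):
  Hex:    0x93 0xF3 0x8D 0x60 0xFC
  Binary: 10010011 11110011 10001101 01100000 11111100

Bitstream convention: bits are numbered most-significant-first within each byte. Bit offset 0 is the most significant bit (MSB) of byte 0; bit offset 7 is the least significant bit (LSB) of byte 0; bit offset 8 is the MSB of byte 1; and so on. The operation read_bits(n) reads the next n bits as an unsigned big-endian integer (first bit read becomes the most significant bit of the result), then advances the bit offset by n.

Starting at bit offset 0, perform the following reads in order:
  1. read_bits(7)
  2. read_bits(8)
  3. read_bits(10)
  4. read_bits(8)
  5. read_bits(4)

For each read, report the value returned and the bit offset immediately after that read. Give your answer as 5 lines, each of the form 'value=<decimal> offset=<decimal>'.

Answer: value=73 offset=7
value=249 offset=15
value=794 offset=25
value=193 offset=33
value=15 offset=37

Derivation:
Read 1: bits[0:7] width=7 -> value=73 (bin 1001001); offset now 7 = byte 0 bit 7; 33 bits remain
Read 2: bits[7:15] width=8 -> value=249 (bin 11111001); offset now 15 = byte 1 bit 7; 25 bits remain
Read 3: bits[15:25] width=10 -> value=794 (bin 1100011010); offset now 25 = byte 3 bit 1; 15 bits remain
Read 4: bits[25:33] width=8 -> value=193 (bin 11000001); offset now 33 = byte 4 bit 1; 7 bits remain
Read 5: bits[33:37] width=4 -> value=15 (bin 1111); offset now 37 = byte 4 bit 5; 3 bits remain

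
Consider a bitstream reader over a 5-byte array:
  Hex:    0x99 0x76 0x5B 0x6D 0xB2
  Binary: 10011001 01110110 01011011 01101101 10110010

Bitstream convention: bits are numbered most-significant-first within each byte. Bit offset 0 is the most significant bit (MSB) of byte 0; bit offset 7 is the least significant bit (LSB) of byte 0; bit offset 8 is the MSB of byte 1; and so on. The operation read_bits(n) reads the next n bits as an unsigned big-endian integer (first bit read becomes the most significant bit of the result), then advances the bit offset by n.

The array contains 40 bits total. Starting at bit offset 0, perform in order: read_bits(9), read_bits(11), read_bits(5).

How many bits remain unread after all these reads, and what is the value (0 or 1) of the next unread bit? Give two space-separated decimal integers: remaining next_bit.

Read 1: bits[0:9] width=9 -> value=306 (bin 100110010); offset now 9 = byte 1 bit 1; 31 bits remain
Read 2: bits[9:20] width=11 -> value=1893 (bin 11101100101); offset now 20 = byte 2 bit 4; 20 bits remain
Read 3: bits[20:25] width=5 -> value=22 (bin 10110); offset now 25 = byte 3 bit 1; 15 bits remain

Answer: 15 1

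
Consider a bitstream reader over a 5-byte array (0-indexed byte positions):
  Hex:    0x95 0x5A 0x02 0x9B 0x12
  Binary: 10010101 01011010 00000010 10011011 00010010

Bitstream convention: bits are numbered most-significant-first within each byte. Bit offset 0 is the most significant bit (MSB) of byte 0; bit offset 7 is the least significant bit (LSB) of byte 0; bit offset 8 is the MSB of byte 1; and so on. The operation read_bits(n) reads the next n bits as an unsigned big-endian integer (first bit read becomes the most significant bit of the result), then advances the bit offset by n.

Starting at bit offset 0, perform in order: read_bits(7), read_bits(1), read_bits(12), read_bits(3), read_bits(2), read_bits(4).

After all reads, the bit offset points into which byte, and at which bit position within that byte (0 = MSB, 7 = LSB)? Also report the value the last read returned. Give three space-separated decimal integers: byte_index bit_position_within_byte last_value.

Read 1: bits[0:7] width=7 -> value=74 (bin 1001010); offset now 7 = byte 0 bit 7; 33 bits remain
Read 2: bits[7:8] width=1 -> value=1 (bin 1); offset now 8 = byte 1 bit 0; 32 bits remain
Read 3: bits[8:20] width=12 -> value=1440 (bin 010110100000); offset now 20 = byte 2 bit 4; 20 bits remain
Read 4: bits[20:23] width=3 -> value=1 (bin 001); offset now 23 = byte 2 bit 7; 17 bits remain
Read 5: bits[23:25] width=2 -> value=1 (bin 01); offset now 25 = byte 3 bit 1; 15 bits remain
Read 6: bits[25:29] width=4 -> value=3 (bin 0011); offset now 29 = byte 3 bit 5; 11 bits remain

Answer: 3 5 3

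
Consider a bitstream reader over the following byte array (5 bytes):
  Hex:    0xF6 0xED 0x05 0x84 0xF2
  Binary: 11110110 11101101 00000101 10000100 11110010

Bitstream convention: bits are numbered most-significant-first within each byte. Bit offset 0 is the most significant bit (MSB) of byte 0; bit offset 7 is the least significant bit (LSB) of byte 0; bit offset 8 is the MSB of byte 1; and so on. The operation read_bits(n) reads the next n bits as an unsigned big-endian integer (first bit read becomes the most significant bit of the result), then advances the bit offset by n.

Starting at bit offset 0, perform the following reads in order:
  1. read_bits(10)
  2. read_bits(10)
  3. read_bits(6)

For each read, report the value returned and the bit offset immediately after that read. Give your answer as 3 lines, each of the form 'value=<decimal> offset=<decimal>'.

Answer: value=987 offset=10
value=720 offset=20
value=22 offset=26

Derivation:
Read 1: bits[0:10] width=10 -> value=987 (bin 1111011011); offset now 10 = byte 1 bit 2; 30 bits remain
Read 2: bits[10:20] width=10 -> value=720 (bin 1011010000); offset now 20 = byte 2 bit 4; 20 bits remain
Read 3: bits[20:26] width=6 -> value=22 (bin 010110); offset now 26 = byte 3 bit 2; 14 bits remain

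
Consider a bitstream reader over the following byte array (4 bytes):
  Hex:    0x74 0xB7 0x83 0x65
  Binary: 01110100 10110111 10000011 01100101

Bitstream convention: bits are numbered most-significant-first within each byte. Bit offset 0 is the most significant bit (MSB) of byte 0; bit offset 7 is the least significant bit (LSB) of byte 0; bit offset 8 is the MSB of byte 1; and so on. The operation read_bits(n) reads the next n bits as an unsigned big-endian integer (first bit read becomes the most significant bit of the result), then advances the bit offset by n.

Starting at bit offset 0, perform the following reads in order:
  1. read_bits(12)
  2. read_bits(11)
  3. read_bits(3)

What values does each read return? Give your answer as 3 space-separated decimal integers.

Answer: 1867 961 5

Derivation:
Read 1: bits[0:12] width=12 -> value=1867 (bin 011101001011); offset now 12 = byte 1 bit 4; 20 bits remain
Read 2: bits[12:23] width=11 -> value=961 (bin 01111000001); offset now 23 = byte 2 bit 7; 9 bits remain
Read 3: bits[23:26] width=3 -> value=5 (bin 101); offset now 26 = byte 3 bit 2; 6 bits remain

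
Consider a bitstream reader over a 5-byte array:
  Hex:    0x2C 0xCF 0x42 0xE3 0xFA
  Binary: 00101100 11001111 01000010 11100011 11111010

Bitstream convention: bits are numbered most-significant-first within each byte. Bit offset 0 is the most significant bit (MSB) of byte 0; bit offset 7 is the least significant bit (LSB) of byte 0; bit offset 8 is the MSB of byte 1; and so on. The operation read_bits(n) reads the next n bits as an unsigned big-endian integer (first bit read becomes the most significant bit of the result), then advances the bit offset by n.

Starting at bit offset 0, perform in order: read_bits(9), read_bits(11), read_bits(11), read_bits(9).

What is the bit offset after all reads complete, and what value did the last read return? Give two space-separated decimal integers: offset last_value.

Read 1: bits[0:9] width=9 -> value=89 (bin 001011001); offset now 9 = byte 1 bit 1; 31 bits remain
Read 2: bits[9:20] width=11 -> value=1268 (bin 10011110100); offset now 20 = byte 2 bit 4; 20 bits remain
Read 3: bits[20:31] width=11 -> value=369 (bin 00101110001); offset now 31 = byte 3 bit 7; 9 bits remain
Read 4: bits[31:40] width=9 -> value=506 (bin 111111010); offset now 40 = byte 5 bit 0; 0 bits remain

Answer: 40 506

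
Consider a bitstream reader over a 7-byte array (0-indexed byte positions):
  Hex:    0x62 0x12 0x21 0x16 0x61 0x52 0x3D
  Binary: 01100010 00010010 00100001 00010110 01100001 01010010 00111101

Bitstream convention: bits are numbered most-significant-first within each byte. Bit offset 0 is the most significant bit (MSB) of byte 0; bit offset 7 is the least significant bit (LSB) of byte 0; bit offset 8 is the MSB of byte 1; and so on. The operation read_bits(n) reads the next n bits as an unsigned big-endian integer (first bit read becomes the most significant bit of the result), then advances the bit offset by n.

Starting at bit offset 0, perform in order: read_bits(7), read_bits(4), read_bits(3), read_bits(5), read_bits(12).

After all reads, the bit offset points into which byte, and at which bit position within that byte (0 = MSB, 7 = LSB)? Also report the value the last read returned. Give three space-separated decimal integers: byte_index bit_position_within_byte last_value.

Answer: 3 7 139

Derivation:
Read 1: bits[0:7] width=7 -> value=49 (bin 0110001); offset now 7 = byte 0 bit 7; 49 bits remain
Read 2: bits[7:11] width=4 -> value=0 (bin 0000); offset now 11 = byte 1 bit 3; 45 bits remain
Read 3: bits[11:14] width=3 -> value=4 (bin 100); offset now 14 = byte 1 bit 6; 42 bits remain
Read 4: bits[14:19] width=5 -> value=17 (bin 10001); offset now 19 = byte 2 bit 3; 37 bits remain
Read 5: bits[19:31] width=12 -> value=139 (bin 000010001011); offset now 31 = byte 3 bit 7; 25 bits remain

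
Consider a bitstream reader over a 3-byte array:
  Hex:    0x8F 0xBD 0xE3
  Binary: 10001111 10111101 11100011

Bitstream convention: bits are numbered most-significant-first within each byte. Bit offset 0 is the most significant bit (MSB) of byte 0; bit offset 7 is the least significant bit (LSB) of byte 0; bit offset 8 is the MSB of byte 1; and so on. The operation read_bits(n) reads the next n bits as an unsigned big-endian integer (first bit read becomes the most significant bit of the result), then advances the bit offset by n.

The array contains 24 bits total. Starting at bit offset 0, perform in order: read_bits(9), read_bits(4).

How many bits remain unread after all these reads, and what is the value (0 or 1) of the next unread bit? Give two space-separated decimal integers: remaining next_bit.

Answer: 11 1

Derivation:
Read 1: bits[0:9] width=9 -> value=287 (bin 100011111); offset now 9 = byte 1 bit 1; 15 bits remain
Read 2: bits[9:13] width=4 -> value=7 (bin 0111); offset now 13 = byte 1 bit 5; 11 bits remain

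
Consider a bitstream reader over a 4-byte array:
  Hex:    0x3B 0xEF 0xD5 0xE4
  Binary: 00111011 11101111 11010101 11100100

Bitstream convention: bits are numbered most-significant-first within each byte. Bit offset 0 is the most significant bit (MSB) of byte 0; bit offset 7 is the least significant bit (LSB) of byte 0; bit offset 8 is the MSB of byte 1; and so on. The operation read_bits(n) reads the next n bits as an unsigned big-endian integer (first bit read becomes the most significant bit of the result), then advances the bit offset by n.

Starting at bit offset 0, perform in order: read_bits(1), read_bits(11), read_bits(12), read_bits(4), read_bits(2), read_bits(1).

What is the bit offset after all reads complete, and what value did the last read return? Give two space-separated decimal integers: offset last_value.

Read 1: bits[0:1] width=1 -> value=0 (bin 0); offset now 1 = byte 0 bit 1; 31 bits remain
Read 2: bits[1:12] width=11 -> value=958 (bin 01110111110); offset now 12 = byte 1 bit 4; 20 bits remain
Read 3: bits[12:24] width=12 -> value=4053 (bin 111111010101); offset now 24 = byte 3 bit 0; 8 bits remain
Read 4: bits[24:28] width=4 -> value=14 (bin 1110); offset now 28 = byte 3 bit 4; 4 bits remain
Read 5: bits[28:30] width=2 -> value=1 (bin 01); offset now 30 = byte 3 bit 6; 2 bits remain
Read 6: bits[30:31] width=1 -> value=0 (bin 0); offset now 31 = byte 3 bit 7; 1 bits remain

Answer: 31 0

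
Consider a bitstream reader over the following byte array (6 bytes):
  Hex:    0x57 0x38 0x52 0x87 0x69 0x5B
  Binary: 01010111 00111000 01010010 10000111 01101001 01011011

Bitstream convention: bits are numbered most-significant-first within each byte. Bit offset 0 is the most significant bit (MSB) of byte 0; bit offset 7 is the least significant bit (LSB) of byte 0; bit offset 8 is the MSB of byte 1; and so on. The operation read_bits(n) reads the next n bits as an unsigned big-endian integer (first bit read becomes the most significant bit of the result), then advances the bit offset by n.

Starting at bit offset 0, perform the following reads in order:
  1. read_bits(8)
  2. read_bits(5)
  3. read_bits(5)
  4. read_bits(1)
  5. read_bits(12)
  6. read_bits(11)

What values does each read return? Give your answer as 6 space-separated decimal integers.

Answer: 87 7 1 0 2371 1445

Derivation:
Read 1: bits[0:8] width=8 -> value=87 (bin 01010111); offset now 8 = byte 1 bit 0; 40 bits remain
Read 2: bits[8:13] width=5 -> value=7 (bin 00111); offset now 13 = byte 1 bit 5; 35 bits remain
Read 3: bits[13:18] width=5 -> value=1 (bin 00001); offset now 18 = byte 2 bit 2; 30 bits remain
Read 4: bits[18:19] width=1 -> value=0 (bin 0); offset now 19 = byte 2 bit 3; 29 bits remain
Read 5: bits[19:31] width=12 -> value=2371 (bin 100101000011); offset now 31 = byte 3 bit 7; 17 bits remain
Read 6: bits[31:42] width=11 -> value=1445 (bin 10110100101); offset now 42 = byte 5 bit 2; 6 bits remain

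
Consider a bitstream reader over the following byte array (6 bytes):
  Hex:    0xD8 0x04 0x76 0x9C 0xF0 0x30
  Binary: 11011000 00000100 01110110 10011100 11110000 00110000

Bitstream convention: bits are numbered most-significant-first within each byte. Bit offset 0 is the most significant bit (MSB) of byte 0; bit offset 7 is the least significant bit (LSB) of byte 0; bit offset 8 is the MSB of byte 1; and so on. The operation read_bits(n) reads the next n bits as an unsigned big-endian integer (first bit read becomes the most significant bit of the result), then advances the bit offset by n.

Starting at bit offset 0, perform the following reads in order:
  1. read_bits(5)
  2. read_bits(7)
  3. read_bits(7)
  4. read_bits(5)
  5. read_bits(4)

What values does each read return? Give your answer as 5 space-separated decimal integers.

Read 1: bits[0:5] width=5 -> value=27 (bin 11011); offset now 5 = byte 0 bit 5; 43 bits remain
Read 2: bits[5:12] width=7 -> value=0 (bin 0000000); offset now 12 = byte 1 bit 4; 36 bits remain
Read 3: bits[12:19] width=7 -> value=35 (bin 0100011); offset now 19 = byte 2 bit 3; 29 bits remain
Read 4: bits[19:24] width=5 -> value=22 (bin 10110); offset now 24 = byte 3 bit 0; 24 bits remain
Read 5: bits[24:28] width=4 -> value=9 (bin 1001); offset now 28 = byte 3 bit 4; 20 bits remain

Answer: 27 0 35 22 9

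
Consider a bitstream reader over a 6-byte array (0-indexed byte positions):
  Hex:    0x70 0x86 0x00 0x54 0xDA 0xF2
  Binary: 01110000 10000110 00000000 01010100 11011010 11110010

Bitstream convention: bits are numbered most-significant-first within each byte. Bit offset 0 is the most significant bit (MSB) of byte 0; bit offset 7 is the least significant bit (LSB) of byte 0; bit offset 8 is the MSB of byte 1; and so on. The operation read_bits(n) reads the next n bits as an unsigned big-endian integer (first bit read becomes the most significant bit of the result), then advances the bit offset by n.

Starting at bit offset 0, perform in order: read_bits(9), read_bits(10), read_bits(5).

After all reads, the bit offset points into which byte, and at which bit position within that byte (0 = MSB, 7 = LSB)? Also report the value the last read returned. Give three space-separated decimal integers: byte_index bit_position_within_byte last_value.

Answer: 3 0 0

Derivation:
Read 1: bits[0:9] width=9 -> value=225 (bin 011100001); offset now 9 = byte 1 bit 1; 39 bits remain
Read 2: bits[9:19] width=10 -> value=48 (bin 0000110000); offset now 19 = byte 2 bit 3; 29 bits remain
Read 3: bits[19:24] width=5 -> value=0 (bin 00000); offset now 24 = byte 3 bit 0; 24 bits remain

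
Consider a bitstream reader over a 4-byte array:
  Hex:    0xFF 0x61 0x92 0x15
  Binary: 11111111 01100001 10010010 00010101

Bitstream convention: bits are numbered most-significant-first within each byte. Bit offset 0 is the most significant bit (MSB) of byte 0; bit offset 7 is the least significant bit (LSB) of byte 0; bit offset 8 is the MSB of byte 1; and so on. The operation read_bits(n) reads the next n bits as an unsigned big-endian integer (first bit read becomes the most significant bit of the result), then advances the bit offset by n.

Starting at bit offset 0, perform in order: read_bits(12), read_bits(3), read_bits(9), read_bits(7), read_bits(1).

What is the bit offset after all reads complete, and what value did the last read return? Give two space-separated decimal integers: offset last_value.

Answer: 32 1

Derivation:
Read 1: bits[0:12] width=12 -> value=4086 (bin 111111110110); offset now 12 = byte 1 bit 4; 20 bits remain
Read 2: bits[12:15] width=3 -> value=0 (bin 000); offset now 15 = byte 1 bit 7; 17 bits remain
Read 3: bits[15:24] width=9 -> value=402 (bin 110010010); offset now 24 = byte 3 bit 0; 8 bits remain
Read 4: bits[24:31] width=7 -> value=10 (bin 0001010); offset now 31 = byte 3 bit 7; 1 bits remain
Read 5: bits[31:32] width=1 -> value=1 (bin 1); offset now 32 = byte 4 bit 0; 0 bits remain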